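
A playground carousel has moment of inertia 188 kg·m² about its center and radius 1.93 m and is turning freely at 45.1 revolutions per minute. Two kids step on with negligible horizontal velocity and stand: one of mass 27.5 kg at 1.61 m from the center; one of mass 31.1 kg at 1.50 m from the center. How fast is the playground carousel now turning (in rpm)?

ω_f ≈ 25.8 rpm

No external torque acts about the center; L_before = L_after.
Added inertia Σmr² = (27.5)(1.61)² + (31.1)(1.50)² = 141.3 kg·m²; I_f = 188.0 + 141.3 = 329.3 kg·m².
ω_f = I_p ω_i / I_f = (188.0)(45.1) / 329.3 = 25.75 rpm.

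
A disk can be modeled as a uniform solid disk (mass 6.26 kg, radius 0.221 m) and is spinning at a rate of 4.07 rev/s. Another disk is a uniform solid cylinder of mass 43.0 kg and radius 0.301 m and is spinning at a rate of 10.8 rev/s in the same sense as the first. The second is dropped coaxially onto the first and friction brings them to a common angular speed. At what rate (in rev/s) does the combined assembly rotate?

|ω_f| ≈ 10.3 rev/s

No external torque acts about the common axis, so total angular momentum is conserved.
Moments of inertia: I_A = ½(6.26)(0.221)² = 0.1529 kg·m²; I_B = ½(43.0)(0.301)² = 1.948 kg·m².
Taking A's sense as positive: L = (0.1529)(4.07) + (1.948)(10.8) = 21.66 kg·m²·rev/s.
Combined I = 0.1529 + 1.948 = 2.101 kg·m².
ω_f = L / I = 21.66 / 2.101 = 10.31 rev/s.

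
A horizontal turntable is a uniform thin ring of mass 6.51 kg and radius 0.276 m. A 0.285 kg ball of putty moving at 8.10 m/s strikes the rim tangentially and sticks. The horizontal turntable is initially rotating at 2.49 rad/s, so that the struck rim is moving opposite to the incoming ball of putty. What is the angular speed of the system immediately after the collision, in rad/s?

About the axle the impulsive forces during the collision are internal, so angular momentum about that axis is conserved.
I_p = (6.51)(0.276)² = 0.4959 kg·m². Taking the sense of the ball of putty's angular momentum as positive, L_{ball} = m v R = (0.285)(8.10)(0.276) = 0.6371 kg·m²/s.
L_i = −I_p ω_p + m v R = −(0.4959)(2.49) + 0.6371 = -0.5977 kg·m²/s.
After sticking, I_f = I_p + m R² = 0.4959 + (0.285)(0.276)² = 0.5176 kg·m².
ω_f = L_i / I_f = -0.5977 / 0.5176 = -1.155 rad/s.

|ω_f| ≈ 1.15 rad/s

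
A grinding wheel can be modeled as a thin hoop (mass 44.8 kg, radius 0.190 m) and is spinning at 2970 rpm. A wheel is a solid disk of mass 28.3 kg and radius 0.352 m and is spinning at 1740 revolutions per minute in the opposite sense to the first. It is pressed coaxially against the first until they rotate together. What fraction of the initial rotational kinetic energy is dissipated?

fraction ≈ 0.953

No external torque acts about the common axis, so total angular momentum is conserved.
Moments of inertia: I_A = (44.8)(0.190)² = 1.617 kg·m²; I_B = ½(28.3)(0.352)² = 1.753 kg·m².
Taking A's sense as positive: L = (1.617)(2970) − (1.753)(1740) = 1753 kg·m²·rpm.
Combined I = 1.617 + 1.753 = 3.371 kg·m².
ω_f = L / I = 1753 / 3.371 = 520.0 rpm.
KE_i = ½ΣIω² = 1.073e+05 J; KE_f = ½(3.371)(54.45)² = 4997 J.
Fraction dissipated = (KE_i − KE_f)/KE_i = 0.9534.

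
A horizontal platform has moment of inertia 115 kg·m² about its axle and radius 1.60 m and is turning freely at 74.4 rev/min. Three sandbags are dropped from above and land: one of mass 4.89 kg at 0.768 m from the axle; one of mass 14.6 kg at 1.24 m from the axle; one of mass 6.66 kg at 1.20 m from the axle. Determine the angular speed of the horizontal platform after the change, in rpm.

No external torque acts about the axle; L_before = L_after.
Added inertia Σmr² = (4.89)(0.768)² + (14.6)(1.24)² + (6.66)(1.20)² = 34.92 kg·m²; I_f = 115.0 + 34.92 = 149.9 kg·m².
ω_f = I_p ω_i / I_f = (115.0)(74.4) / 149.9 = 57.07 rpm.

ω_f ≈ 57.1 rpm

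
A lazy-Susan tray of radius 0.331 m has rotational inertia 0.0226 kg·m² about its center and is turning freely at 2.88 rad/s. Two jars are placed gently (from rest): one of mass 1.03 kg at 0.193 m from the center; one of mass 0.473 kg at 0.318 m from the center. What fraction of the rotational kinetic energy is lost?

fraction ≈ 0.792

No external torque acts about the center; L_before = L_after.
Added inertia Σmr² = (1.03)(0.193)² + (0.473)(0.318)² = 0.08620 kg·m²; I_f = 0.02260 + 0.08620 = 0.1088 kg·m².
ω_f = I_p ω_i / I_f = (0.02260)(2.88) / 0.1088 = 0.5982 rad/s.
KE_i = ½(0.02260)(2.880 rad/s)² = 0.09373 J; KE_f = ½(0.1088)(0.5982)² = 0.01947 J.
Fraction lost = 0.7923.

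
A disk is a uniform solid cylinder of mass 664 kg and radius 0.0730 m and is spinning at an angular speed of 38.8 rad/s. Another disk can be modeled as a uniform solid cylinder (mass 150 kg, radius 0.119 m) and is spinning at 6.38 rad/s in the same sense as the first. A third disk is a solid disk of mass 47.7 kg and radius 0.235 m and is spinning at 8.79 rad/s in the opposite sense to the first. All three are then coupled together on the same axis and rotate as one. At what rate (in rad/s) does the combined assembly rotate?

The coupling torques are internal; angular momentum about the shared axis is conserved.
Moments of inertia: I_A = ½(664)(0.0730)² = 1.769 kg·m²; I_B = ½(150)(0.119)² = 1.062 kg·m²; I_C = ½(47.7)(0.235)² = 1.317 kg·m².
Taking A's sense as positive: L = (1.769)(38.8) + (1.062)(6.38) − (1.317)(8.79) = 63.84 kg·m²·rad/s.
Combined I = 1.769 + 1.062 + 1.317 = 4.148 kg·m².
ω_f = L / I = 63.84 / 4.148 = 15.39 rad/s.

|ω_f| ≈ 15.4 rad/s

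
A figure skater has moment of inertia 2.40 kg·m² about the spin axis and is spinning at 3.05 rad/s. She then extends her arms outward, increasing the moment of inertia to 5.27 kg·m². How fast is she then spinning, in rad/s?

No external torque acts about the spin axis, so angular momentum is conserved.
ω₂ = I₁ω₁ / I₂ = (2.400)(3.05 rad/s) / (5.270) = 1.389 rad/s.

ω₂ ≈ 1.39 rad/s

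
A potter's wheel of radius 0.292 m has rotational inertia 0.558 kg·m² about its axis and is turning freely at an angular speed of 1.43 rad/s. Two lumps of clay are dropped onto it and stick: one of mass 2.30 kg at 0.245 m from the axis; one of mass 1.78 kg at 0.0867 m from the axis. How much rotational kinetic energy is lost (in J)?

energy lost ≈ 0.122 J

The added mass arrives with no angular momentum about the axis, and any external torque about the axis is negligible, so the system's angular momentum is conserved.
Added inertia Σmr² = (2.30)(0.245)² + (1.78)(0.0867)² = 0.1514 kg·m²; I_f = 0.5580 + 0.1514 = 0.7094 kg·m².
ω_f = I_p ω_i / I_f = (0.5580)(1.43) / 0.7094 = 1.125 rad/s.
KE_i = ½(0.5580)(1.430 rad/s)² = 0.5705 J; KE_f = ½(0.7094)(1.125)² = 0.4487 J.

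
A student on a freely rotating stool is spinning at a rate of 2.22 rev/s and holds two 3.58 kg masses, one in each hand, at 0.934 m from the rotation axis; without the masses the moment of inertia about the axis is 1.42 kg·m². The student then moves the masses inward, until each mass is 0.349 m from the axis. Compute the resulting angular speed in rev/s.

No external torque acts about the spin axis, so angular momentum is conserved.
I₁ = 1.42 + 2(3.58)(0.934)² = 7.666 kg·m²; I₂ = 1.42 + 2(3.58)(0.349)² = 2.292 kg·m².
ω₂ = I₁ω₁ / I₂ = (7.666)(2.22 rev/s) / (2.292) = 7.425 rev/s.

ω₂ ≈ 7.42 rev/s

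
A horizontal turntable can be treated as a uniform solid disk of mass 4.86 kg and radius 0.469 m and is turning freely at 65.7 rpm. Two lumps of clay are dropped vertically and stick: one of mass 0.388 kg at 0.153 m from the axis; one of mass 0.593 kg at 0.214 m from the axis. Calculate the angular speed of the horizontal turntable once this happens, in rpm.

The added mass arrives with no angular momentum about the axis, and any external torque about the axis is negligible, so the system's angular momentum is conserved.
I_p = ½(4.86)(0.469)² = 0.5345 kg·m².
Added inertia Σmr² = (0.388)(0.153)² + (0.593)(0.214)² = 0.03624 kg·m²; I_f = 0.5345 + 0.03624 = 0.5707 kg·m².
ω_f = I_p ω_i / I_f = (0.5345)(65.7) / 0.5707 = 61.53 rpm.

ω_f ≈ 61.5 rpm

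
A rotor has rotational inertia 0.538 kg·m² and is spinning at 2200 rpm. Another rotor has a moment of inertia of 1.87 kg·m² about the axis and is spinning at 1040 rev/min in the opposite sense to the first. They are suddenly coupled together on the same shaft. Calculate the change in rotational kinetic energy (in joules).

No external torque acts about the common axis, so total angular momentum is conserved.
Taking A's sense as positive: L = (0.5380)(2200) − (1.870)(1040) = -761.2 kg·m²·rpm.
Combined I = 0.5380 + 1.870 = 2.408 kg·m².
ω_f = L / I = -761.2 / 2.408 = -316.1 rpm.
KE_i = ½ΣIω² = 25370 J; KE_f = ½(2.408)(33.10)² = 1319 J.

ΔKE ≈ -24000 J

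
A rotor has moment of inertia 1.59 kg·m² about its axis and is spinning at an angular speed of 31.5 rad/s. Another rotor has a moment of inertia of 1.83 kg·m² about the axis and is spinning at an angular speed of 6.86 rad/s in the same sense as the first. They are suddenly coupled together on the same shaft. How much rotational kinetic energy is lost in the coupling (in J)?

The coupling torques are internal; angular momentum about the shared axis is conserved.
Taking A's sense as positive: L = (1.590)(31.5) + (1.830)(6.86) = 62.64 kg·m²·rad/s.
Combined I = 1.590 + 1.830 = 3.420 kg·m².
ω_f = L / I = 62.64 / 3.420 = 18.32 rad/s.
KE_i = ½ΣIω² = 831.9 J; KE_f = ½(3.420)(18.32)² = 573.6 J.

ΔKE lost ≈ 258 J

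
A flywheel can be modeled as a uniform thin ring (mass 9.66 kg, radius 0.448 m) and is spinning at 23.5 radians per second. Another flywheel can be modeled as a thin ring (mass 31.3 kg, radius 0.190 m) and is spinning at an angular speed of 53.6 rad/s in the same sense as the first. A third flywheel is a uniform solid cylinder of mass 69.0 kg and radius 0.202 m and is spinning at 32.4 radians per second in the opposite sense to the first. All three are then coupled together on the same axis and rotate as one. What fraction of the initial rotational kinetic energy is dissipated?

No external torque acts about the common axis, so total angular momentum is conserved.
Moments of inertia: I_A = (9.66)(0.448)² = 1.939 kg·m²; I_B = (31.3)(0.190)² = 1.130 kg·m²; I_C = ½(69.0)(0.202)² = 1.408 kg·m².
Taking A's sense as positive: L = (1.939)(23.5) + (1.130)(53.6) − (1.408)(32.4) = 60.52 kg·m²·rad/s.
Combined I = 1.939 + 1.130 + 1.408 = 4.476 kg·m².
ω_f = L / I = 60.52 / 4.476 = 13.52 rad/s.
KE_i = ½ΣIω² = 2897 J; KE_f = ½(4.476)(13.52)² = 409.0 J.
Fraction dissipated = (KE_i − KE_f)/KE_i = 0.8588.

fraction ≈ 0.859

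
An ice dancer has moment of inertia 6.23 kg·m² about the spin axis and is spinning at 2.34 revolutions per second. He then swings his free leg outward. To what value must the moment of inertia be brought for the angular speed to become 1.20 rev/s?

I₂ ≈ 12.1 kg·m²

With no external torque about the axis, L is conserved: I₁ω₁ = I₂ω₂.
I₂ = I₁ω₁ / ω₂ = (6.23)(2.34) / (1.20) = 12.15 kg·m².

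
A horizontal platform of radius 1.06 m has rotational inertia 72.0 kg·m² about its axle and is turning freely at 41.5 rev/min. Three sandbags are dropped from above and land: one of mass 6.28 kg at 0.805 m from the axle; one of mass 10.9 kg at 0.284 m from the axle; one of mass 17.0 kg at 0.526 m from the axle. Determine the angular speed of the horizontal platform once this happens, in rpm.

No external torque acts about the axle; L_before = L_after.
Added inertia Σmr² = (6.28)(0.805)² + (10.9)(0.284)² + (17.0)(0.526)² = 9.652 kg·m²; I_f = 72.00 + 9.652 = 81.65 kg·m².
ω_f = I_p ω_i / I_f = (72.00)(41.5) / 81.65 = 36.59 rpm.

ω_f ≈ 36.6 rpm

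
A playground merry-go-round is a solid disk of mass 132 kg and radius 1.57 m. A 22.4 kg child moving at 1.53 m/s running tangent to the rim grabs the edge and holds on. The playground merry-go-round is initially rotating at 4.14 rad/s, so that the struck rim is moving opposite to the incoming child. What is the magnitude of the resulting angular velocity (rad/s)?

|ω_f| ≈ 2.84 rad/s

About the axle the impulsive forces during the collision are internal, so angular momentum about that axis is conserved.
I_p = ½(132)(1.57)² = 162.7 kg·m². Taking the sense of the child's angular momentum as positive, L_{child} = m v R = (22.4)(1.53)(1.57) = 53.81 kg·m²/s.
L_i = −I_p ω_p + m v R = −(162.7)(4.14) + 53.81 = -619.7 kg·m²/s.
After sticking, I_f = I_p + m R² = 162.7 + (22.4)(1.57)² = 217.9 kg·m².
ω_f = L_i / I_f = -619.7 / 217.9 = -2.844 rad/s.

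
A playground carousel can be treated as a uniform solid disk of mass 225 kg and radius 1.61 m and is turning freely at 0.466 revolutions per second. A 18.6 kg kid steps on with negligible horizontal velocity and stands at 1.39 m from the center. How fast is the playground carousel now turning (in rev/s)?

No external torque acts about the center; L_before = L_after.
I_p = ½(225)(1.61)² = 291.6 kg·m².
Added inertia Σmr² = (18.6)(1.39)² = 35.94 kg·m²; I_f = 291.6 + 35.94 = 327.5 kg·m².
ω_f = I_p ω_i / I_f = (291.6)(0.466) / 327.5 = 0.4149 rev/s.

ω_f ≈ 0.415 rev/s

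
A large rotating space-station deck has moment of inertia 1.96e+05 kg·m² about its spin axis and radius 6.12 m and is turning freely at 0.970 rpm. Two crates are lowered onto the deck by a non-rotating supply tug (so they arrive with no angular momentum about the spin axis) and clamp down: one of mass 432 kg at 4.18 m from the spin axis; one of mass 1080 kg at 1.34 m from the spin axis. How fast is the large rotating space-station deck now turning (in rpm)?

No external torque acts about the spin axis; L_before = L_after.
Added inertia Σmr² = (432)(4.18)² + (1080)(1.34)² = 9487 kg·m²; I_f = 1.960e+05 + 9487 = 2.055e+05 kg·m².
ω_f = I_p ω_i / I_f = (1.960e+05)(0.970) / 2.055e+05 = 0.9252 rpm.

ω_f ≈ 0.925 rpm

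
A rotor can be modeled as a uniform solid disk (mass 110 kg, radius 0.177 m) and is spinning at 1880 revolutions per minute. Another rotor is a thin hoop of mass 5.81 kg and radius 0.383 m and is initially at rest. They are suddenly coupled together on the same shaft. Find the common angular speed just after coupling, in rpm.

No external torque acts about the common axis, so total angular momentum is conserved.
Moments of inertia: I_A = ½(110)(0.177)² = 1.723 kg·m²; I_B = (5.81)(0.383)² = 0.8523 kg·m².
Taking A's sense as positive: L = (1.723)(1880) = 3239 kg·m²·rpm.
Combined I = 1.723 + 0.8523 = 2.575 kg·m².
ω_f = L / I = 3239 / 2.575 = 1258 rpm.

|ω_f| ≈ 1260 rpm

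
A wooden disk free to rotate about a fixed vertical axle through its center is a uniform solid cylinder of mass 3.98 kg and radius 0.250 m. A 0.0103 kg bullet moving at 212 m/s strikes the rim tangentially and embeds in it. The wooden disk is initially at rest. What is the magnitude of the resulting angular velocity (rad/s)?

About the axle the impulsive forces during the collision are internal, so angular momentum about that axis is conserved.
I_p = ½(3.98)(0.250)² = 0.1244 kg·m². Taking the sense of the bullet's angular momentum as positive, L_{bullet} = m v R = (0.0103)(212)(0.250) = 0.5459 kg·m²/s.
L_i = 0 + 0.5459 = 0.5459 kg·m²/s.
After sticking, I_f = I_p + m R² = 0.1244 + (0.0103)(0.250)² = 0.1250 kg·m².
ω_f = L_i / I_f = 0.5459 / 0.1250 = 4.367 rad/s.

|ω_f| ≈ 4.37 rad/s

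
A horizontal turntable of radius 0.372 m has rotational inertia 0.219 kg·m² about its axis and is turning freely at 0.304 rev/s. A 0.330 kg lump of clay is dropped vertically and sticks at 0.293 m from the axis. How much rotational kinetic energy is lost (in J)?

The added mass arrives with no angular momentum about the axis, and any external torque about the axis is negligible, so the system's angular momentum is conserved.
Added inertia Σmr² = (0.330)(0.293)² = 0.02833 kg·m²; I_f = 0.2190 + 0.02833 = 0.2473 kg·m².
ω_f = I_p ω_i / I_f = (0.2190)(0.304) / 0.2473 = 0.2692 rev/s.
KE_i = ½(0.2190)(1.910 rad/s)² = 0.3995 J; KE_f = ½(0.2473)(1.691)² = 0.3537 J.

energy lost ≈ 0.0458 J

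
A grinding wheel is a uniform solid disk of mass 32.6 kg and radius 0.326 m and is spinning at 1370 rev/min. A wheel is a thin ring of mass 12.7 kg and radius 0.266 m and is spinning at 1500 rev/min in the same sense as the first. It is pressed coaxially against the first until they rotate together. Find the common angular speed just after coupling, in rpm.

The coupling torques are internal; angular momentum about the shared axis is conserved.
Moments of inertia: I_A = ½(32.6)(0.326)² = 1.732 kg·m²; I_B = (12.7)(0.266)² = 0.8986 kg·m².
Taking A's sense as positive: L = (1.732)(1370) + (0.8986)(1500) = 3721 kg·m²·rpm.
Combined I = 1.732 + 0.8986 = 2.631 kg·m².
ω_f = L / I = 3721 / 2.631 = 1414 rpm.

|ω_f| ≈ 1410 rpm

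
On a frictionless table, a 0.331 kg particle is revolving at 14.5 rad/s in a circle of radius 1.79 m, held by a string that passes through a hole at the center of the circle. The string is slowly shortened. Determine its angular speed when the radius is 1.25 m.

ω₂ ≈ 29.7 rad/s

The constraining force is radial, so m r² ω about the center is conserved.
ω₂ = ω₁ (r₁/r₂)² = (14.5)(1.79/1.25)² = 29.73 rad/s.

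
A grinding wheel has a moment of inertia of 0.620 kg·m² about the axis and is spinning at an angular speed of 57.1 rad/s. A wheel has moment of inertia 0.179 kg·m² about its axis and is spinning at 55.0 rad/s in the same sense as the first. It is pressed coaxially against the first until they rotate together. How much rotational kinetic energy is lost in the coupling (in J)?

ΔKE lost ≈ 0.306 J

The coupling torques are internal; angular momentum about the shared axis is conserved.
Taking A's sense as positive: L = (0.6200)(57.1) + (0.1790)(55.0) = 45.25 kg·m²·rad/s.
Combined I = 0.6200 + 0.1790 = 0.7990 kg·m².
ω_f = L / I = 45.25 / 0.7990 = 56.63 rad/s.
KE_i = ½ΣIω² = 1281 J; KE_f = ½(0.7990)(56.63)² = 1281 J.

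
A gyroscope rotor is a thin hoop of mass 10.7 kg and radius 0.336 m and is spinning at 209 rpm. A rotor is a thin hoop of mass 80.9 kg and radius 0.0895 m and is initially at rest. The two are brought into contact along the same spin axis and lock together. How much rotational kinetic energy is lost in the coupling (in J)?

ΔKE lost ≈ 101 J

The coupling torques are internal; angular momentum about the shared axis is conserved.
Moments of inertia: I_A = (10.7)(0.336)² = 1.208 kg·m²; I_B = (80.9)(0.0895)² = 0.6480 kg·m².
Taking A's sense as positive: L = (1.208)(209) = 252.5 kg·m²·rpm.
Combined I = 1.208 + 0.6480 = 1.856 kg·m².
ω_f = L / I = 252.5 / 1.856 = 136.0 rpm.
KE_i = ½ΣIω² = 289.3 J; KE_f = ½(1.856)(14.24)² = 188.3 J.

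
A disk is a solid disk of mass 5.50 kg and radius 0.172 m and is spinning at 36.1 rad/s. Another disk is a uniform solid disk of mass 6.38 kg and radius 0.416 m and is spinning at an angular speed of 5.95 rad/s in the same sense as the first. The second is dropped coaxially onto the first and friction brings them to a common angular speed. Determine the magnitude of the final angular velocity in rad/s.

No external torque acts about the common axis, so total angular momentum is conserved.
Moments of inertia: I_A = ½(5.50)(0.172)² = 0.08136 kg·m²; I_B = ½(6.38)(0.416)² = 0.5520 kg·m².
Taking A's sense as positive: L = (0.08136)(36.1) + (0.5520)(5.95) = 6.222 kg·m²·rad/s.
Combined I = 0.08136 + 0.5520 = 0.6334 kg·m².
ω_f = L / I = 6.222 / 0.6334 = 9.823 rad/s.

|ω_f| ≈ 9.82 rad/s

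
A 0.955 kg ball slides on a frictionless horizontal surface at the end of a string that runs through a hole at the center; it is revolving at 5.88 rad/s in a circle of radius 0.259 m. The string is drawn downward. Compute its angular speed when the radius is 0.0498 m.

ω₂ ≈ 159 rad/s

No torque about the axis ⇒ m r₁² ω₁ = m r₂² ω₂.
ω₂ = ω₁ (r₁/r₂)² = (5.88)(0.259/0.0498)² = 159.0 rad/s.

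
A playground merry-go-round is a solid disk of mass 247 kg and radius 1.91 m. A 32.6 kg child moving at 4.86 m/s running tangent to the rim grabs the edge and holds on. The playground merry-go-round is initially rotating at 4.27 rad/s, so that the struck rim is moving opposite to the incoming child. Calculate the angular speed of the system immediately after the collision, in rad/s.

The axle reaction passes through the axle and exerts no torque about it; angular momentum about the axle is conserved through the impact.
I_p = ½(247)(1.91)² = 450.5 kg·m². Taking the sense of the child's angular momentum as positive, L_{child} = m v R = (32.6)(4.86)(1.91) = 302.6 kg·m²/s.
L_i = −I_p ω_p + m v R = −(450.5)(4.27) + 302.6 = -1621 kg·m²/s.
After sticking, I_f = I_p + m R² = 450.5 + (32.6)(1.91)² = 569.5 kg·m².
ω_f = L_i / I_f = -1621 / 569.5 = -2.847 rad/s.

|ω_f| ≈ 2.85 rad/s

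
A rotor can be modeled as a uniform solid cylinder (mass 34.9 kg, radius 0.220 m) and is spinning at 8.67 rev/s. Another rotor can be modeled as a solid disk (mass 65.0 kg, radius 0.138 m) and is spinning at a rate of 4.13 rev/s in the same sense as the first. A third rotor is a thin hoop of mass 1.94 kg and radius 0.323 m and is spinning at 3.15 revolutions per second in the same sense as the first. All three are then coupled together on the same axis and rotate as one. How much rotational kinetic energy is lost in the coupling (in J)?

The coupling torques are internal; angular momentum about the shared axis is conserved.
Moments of inertia: I_A = ½(34.9)(0.220)² = 0.8446 kg·m²; I_B = ½(65.0)(0.138)² = 0.6189 kg·m²; I_C = (1.94)(0.323)² = 0.2024 kg·m².
Taking A's sense as positive: L = (0.8446)(8.67) + (0.6189)(4.13) + (0.2024)(3.15) = 10.52 kg·m²·rev/s.
Combined I = 0.8446 + 0.6189 + 0.2024 = 1.666 kg·m².
ω_f = L / I = 10.52 / 1.666 = 6.313 rev/s.
KE_i = ½ΣIω² = 1501 J; KE_f = ½(1.666)(39.66)² = 1310 J.

ΔKE lost ≈ 191 J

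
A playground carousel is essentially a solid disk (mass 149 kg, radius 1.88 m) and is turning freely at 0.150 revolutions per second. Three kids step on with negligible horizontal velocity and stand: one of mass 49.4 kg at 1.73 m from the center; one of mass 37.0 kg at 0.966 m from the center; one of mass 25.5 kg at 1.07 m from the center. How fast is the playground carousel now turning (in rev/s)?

ω_f ≈ 0.0832 rev/s

The added mass arrives with no angular momentum about the center, and any external torque about the center is negligible, so the system's angular momentum is conserved.
I_p = ½(149)(1.88)² = 263.3 kg·m².
Added inertia Σmr² = (49.4)(1.73)² + (37.0)(0.966)² + (25.5)(1.07)² = 211.6 kg·m²; I_f = 263.3 + 211.6 = 474.9 kg·m².
ω_f = I_p ω_i / I_f = (263.3)(0.150) / 474.9 = 0.08317 rev/s.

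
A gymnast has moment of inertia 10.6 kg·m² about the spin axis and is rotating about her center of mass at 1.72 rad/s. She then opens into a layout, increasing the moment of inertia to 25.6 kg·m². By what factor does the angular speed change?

With no external torque about the axis, L is conserved: I₁ω₁ = I₂ω₂.
ω₂/ω₁ = I₁/I₂ = 10.60 / 25.60 = 0.4141.

ω₂/ω₁ ≈ 0.414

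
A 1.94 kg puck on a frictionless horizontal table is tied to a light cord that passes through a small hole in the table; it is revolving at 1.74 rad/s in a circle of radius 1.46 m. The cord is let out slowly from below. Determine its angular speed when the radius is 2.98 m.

ω₂ ≈ 0.418 rad/s

No torque about the axis ⇒ m r₁² ω₁ = m r₂² ω₂.
ω₂ = ω₁ (r₁/r₂)² = (1.74)(1.46/2.98)² = 0.4177 rad/s.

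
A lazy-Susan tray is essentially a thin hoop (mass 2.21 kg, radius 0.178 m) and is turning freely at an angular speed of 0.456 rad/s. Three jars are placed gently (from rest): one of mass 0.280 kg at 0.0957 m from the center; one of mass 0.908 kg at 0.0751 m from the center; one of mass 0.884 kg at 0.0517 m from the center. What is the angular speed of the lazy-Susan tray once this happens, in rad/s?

The added mass arrives with no angular momentum about the center, and any external torque about the center is negligible, so the system's angular momentum is conserved.
I_p = (2.21)(0.178)² = 0.07002 kg·m².
Added inertia Σmr² = (0.280)(0.0957)² + (0.908)(0.0751)² + (0.884)(0.0517)² = 0.01005 kg·m²; I_f = 0.07002 + 0.01005 = 0.08007 kg·m².
ω_f = I_p ω_i / I_f = (0.07002)(0.456) / 0.08007 = 0.3988 rad/s.

ω_f ≈ 0.399 rad/s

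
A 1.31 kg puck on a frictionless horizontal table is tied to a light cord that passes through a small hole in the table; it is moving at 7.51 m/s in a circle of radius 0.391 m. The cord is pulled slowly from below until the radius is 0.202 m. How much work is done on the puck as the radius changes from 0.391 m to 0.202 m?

W ≈ 101 J

Central (radial) force ⇒ zero torque about the center ⇒ m v r is constant.
v₂ = v₁ r₁ / r₂ = (7.51)(0.391) / (0.202) = 14.54 m/s.
W = ΔKE = ½m(v₂² − v₁²) = 101.5 J.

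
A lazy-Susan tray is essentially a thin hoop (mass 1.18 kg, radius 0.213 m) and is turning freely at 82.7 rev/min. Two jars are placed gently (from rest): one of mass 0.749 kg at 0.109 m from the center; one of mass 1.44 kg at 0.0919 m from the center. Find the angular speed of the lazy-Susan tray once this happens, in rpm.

No external torque acts about the center; L_before = L_after.
I_p = (1.18)(0.213)² = 0.05354 kg·m².
Added inertia Σmr² = (0.749)(0.109)² + (1.44)(0.0919)² = 0.02106 kg·m²; I_f = 0.05354 + 0.02106 = 0.07460 kg·m².
ω_f = I_p ω_i / I_f = (0.05354)(82.7) / 0.07460 = 59.35 rpm.

ω_f ≈ 59.4 rpm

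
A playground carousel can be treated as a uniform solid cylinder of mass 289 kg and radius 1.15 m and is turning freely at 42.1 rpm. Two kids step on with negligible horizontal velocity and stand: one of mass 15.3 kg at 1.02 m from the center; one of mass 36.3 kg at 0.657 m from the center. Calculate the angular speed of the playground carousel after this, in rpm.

ω_f ≈ 36.1 rpm

No external torque acts about the center; L_before = L_after.
I_p = ½(289)(1.15)² = 191.1 kg·m².
Added inertia Σmr² = (15.3)(1.02)² + (36.3)(0.657)² = 31.59 kg·m²; I_f = 191.1 + 31.59 = 222.7 kg·m².
ω_f = I_p ω_i / I_f = (191.1)(42.1) / 222.7 = 36.13 rpm.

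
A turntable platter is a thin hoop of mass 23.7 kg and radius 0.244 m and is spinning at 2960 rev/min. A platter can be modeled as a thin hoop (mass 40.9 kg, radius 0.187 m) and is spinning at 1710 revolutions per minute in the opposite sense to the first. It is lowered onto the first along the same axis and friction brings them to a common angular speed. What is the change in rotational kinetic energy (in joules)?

No external torque acts about the common axis, so total angular momentum is conserved.
Moments of inertia: I_A = (23.7)(0.244)² = 1.411 kg·m²; I_B = (40.9)(0.187)² = 1.430 kg·m².
Taking A's sense as positive: L = (1.411)(2960) − (1.430)(1710) = 1731 kg·m²·rpm.
Combined I = 1.411 + 1.430 = 2.841 kg·m².
ω_f = L / I = 1731 / 2.841 = 609.2 rpm.
KE_i = ½ΣIω² = 90720 J; KE_f = ½(2.841)(63.79)² = 5782 J.

ΔKE ≈ -84900 J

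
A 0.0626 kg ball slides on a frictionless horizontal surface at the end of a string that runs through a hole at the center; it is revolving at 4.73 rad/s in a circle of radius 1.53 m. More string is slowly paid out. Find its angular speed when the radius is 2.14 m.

No torque about the axis ⇒ m r₁² ω₁ = m r₂² ω₂.
ω₂ = ω₁ (r₁/r₂)² = (4.73)(1.53/2.14)² = 2.418 rad/s.

ω₂ ≈ 2.42 rad/s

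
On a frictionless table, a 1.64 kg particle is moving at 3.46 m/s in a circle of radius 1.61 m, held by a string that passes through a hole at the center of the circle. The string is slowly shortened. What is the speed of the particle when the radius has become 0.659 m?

Central (radial) force ⇒ zero torque about the center ⇒ m v r is constant.
v₂ = v₁ r₁ / r₂ = (3.46)(1.61) / (0.659) = 8.453 m/s.

v₂ ≈ 8.45 m/s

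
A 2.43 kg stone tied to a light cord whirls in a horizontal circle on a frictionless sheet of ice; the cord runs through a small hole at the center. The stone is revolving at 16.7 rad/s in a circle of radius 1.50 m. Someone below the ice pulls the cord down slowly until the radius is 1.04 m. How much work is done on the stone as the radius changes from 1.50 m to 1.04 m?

W ≈ 824 J

The constraining force is radial, so m r² ω about the center is conserved.
ω₂ = ω₁ (r₁/r₂)² = (16.7)(1.50/1.04)² = 34.74 rad/s.
W = ΔKE = ½m(v₂² − v₁²) = 823.6 J.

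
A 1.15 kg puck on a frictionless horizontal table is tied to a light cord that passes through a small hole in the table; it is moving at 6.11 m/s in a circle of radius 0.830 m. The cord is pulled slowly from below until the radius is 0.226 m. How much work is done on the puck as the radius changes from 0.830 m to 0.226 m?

The only horizontal force on the mass is along the cord (radial), so it exerts no torque about the hole and angular momentum m v r is conserved.
v₂ = v₁ r₁ / r₂ = (6.11)(0.830) / (0.226) = 22.44 m/s.
W = ΔKE = ½m(v₂² − v₁²) = 268.1 J.

W ≈ 268 J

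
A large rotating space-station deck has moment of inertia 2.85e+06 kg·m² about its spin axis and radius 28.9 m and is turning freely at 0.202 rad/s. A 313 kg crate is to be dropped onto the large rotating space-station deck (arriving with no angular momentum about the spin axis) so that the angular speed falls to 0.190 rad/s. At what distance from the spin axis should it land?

No external torque acts about the spin axis; L_before = L_after.
I_p ω_i = (I_p + m r²) ω_f ⇒ m r² = I_p(ω_i/ω_f − 1) = 2.850e+06(0.202/0.190 − 1) = 1.800e+05 kg·m².
r = √(1.800e+05/313) = 23.98 m.

r ≈ 24.0 m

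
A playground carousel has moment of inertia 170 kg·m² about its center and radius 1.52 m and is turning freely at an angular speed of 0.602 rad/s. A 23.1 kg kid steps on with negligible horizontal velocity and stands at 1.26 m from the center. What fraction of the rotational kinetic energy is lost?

The added mass arrives with no angular momentum about the center, and any external torque about the center is negligible, so the system's angular momentum is conserved.
Added inertia Σmr² = (23.1)(1.26)² = 36.67 kg·m²; I_f = 170.0 + 36.67 = 206.7 kg·m².
ω_f = I_p ω_i / I_f = (170.0)(0.602) / 206.7 = 0.4952 rad/s.
KE_i = ½(170.0)(0.6020 rad/s)² = 30.80 J; KE_f = ½(206.7)(0.4952)² = 25.34 J.
Fraction lost = 0.1774.

fraction ≈ 0.177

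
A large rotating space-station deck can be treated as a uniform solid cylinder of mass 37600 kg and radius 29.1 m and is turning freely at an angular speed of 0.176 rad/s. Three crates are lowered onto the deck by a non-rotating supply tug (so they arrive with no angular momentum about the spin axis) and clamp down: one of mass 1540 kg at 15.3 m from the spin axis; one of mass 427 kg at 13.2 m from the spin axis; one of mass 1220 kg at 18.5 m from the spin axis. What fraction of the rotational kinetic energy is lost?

The added mass arrives with no angular momentum about the spin axis, and any external torque about the spin axis is negligible, so the system's angular momentum is conserved.
I_p = ½(37600)(29.1)² = 1.592e+07 kg·m².
Added inertia Σmr² = (1540)(15.3)² + (427)(13.2)² + (1220)(18.5)² = 8.524e+05 kg·m²; I_f = 1.592e+07 + 8.524e+05 = 1.677e+07 kg·m².
ω_f = I_p ω_i / I_f = (1.592e+07)(0.176) / 1.677e+07 = 0.1671 rad/s.
KE_i = ½(1.592e+07)(0.1760 rad/s)² = 2.466e+05 J; KE_f = ½(1.677e+07)(0.1671)² = 2.340e+05 J.
Fraction lost = 0.05082.

fraction ≈ 0.0508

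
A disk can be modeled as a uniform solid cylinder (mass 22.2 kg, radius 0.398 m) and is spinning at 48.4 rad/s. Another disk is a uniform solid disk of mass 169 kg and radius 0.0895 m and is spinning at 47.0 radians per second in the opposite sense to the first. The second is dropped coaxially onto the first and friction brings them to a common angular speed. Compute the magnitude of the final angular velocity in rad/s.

|ω_f| ≈ 21.9 rad/s

No external torque acts about the common axis, so total angular momentum is conserved.
Moments of inertia: I_A = ½(22.2)(0.398)² = 1.758 kg·m²; I_B = ½(169)(0.0895)² = 0.6769 kg·m².
Taking A's sense as positive: L = (1.758)(48.4) − (0.6769)(47.0) = 53.29 kg·m²·rad/s.
Combined I = 1.758 + 0.6769 = 2.435 kg·m².
ω_f = L / I = 53.29 / 2.435 = 21.88 rad/s.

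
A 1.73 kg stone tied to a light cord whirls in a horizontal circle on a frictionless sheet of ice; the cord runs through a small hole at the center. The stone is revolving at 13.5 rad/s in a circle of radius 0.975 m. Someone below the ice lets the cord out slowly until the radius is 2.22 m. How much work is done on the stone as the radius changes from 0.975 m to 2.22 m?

The constraining force is radial, so m r² ω about the center is conserved.
ω₂ = ω₁ (r₁/r₂)² = (13.5)(0.975/2.22)² = 2.604 rad/s.
W = ΔKE = ½m(v₂² − v₁²) = -121.0 J.

W ≈ -121 J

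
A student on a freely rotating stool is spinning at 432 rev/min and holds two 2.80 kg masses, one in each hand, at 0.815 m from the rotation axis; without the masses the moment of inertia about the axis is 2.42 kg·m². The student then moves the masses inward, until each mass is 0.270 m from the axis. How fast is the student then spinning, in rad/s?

ω₂ ≈ 98.2 rad/s

With no external torque about the axis, L is conserved: I₁ω₁ = I₂ω₂.
I₁ = 2.42 + 2(2.80)(0.815)² = 6.140 kg·m²; I₂ = 2.42 + 2(2.80)(0.270)² = 2.828 kg·m².
ω₂ = I₁ω₁ / I₂ = (6.140)(432 rpm) / (2.828) = 937.8 rpm = 98.21 rad/s.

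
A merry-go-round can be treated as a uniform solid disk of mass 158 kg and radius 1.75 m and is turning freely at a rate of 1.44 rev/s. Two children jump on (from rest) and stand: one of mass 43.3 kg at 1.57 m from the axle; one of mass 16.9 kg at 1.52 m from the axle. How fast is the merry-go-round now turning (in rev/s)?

ω_f ≈ 0.899 rev/s

The added mass arrives with no angular momentum about the axle, and any external torque about the axle is negligible, so the system's angular momentum is conserved.
I_p = ½(158)(1.75)² = 241.9 kg·m².
Added inertia Σmr² = (43.3)(1.57)² + (16.9)(1.52)² = 145.8 kg·m²; I_f = 241.9 + 145.8 = 387.7 kg·m².
ω_f = I_p ω_i / I_f = (241.9)(1.44) / 387.7 = 0.8986 rev/s.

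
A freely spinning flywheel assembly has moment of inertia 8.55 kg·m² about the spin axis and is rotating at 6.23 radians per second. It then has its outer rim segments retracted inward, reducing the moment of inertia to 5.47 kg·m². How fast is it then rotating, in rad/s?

ω₂ ≈ 9.74 rad/s

No external torque acts about the spin axis, so angular momentum is conserved.
ω₂ = I₁ω₁ / I₂ = (8.550)(6.23 rad/s) / (5.470) = 9.738 rad/s.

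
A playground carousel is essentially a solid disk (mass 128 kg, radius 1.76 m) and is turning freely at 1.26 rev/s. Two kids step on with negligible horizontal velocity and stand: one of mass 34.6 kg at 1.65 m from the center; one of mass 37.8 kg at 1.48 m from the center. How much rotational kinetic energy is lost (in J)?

No external torque acts about the center; L_before = L_after.
I_p = ½(128)(1.76)² = 198.2 kg·m².
Added inertia Σmr² = (34.6)(1.65)² + (37.8)(1.48)² = 177.0 kg·m²; I_f = 198.2 + 177.0 = 375.2 kg·m².
ω_f = I_p ω_i / I_f = (198.2)(1.26) / 375.2 = 0.6657 rev/s.
KE_i = ½(198.2)(7.917 rad/s)² = 6213 J; KE_f = ½(375.2)(4.183)² = 3282 J.

energy lost ≈ 2930 J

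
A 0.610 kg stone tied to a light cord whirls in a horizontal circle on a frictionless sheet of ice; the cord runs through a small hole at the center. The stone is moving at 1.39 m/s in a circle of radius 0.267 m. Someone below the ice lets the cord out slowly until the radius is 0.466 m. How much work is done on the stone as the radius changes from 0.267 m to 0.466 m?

Central (radial) force ⇒ zero torque about the center ⇒ m v r is constant.
v₂ = v₁ r₁ / r₂ = (1.39)(0.267) / (0.466) = 0.7964 m/s.
W = ΔKE = ½m(v₂² − v₁²) = -0.3958 J.

W ≈ -0.396 J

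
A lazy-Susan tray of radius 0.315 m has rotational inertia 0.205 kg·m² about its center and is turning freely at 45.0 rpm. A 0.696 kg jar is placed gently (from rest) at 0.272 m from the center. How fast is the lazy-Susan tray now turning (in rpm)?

ω_f ≈ 36.0 rpm

No external torque acts about the center; L_before = L_after.
Added inertia Σmr² = (0.696)(0.272)² = 0.05149 kg·m²; I_f = 0.2050 + 0.05149 = 0.2565 kg·m².
ω_f = I_p ω_i / I_f = (0.2050)(45.0) / 0.2565 = 35.97 rpm.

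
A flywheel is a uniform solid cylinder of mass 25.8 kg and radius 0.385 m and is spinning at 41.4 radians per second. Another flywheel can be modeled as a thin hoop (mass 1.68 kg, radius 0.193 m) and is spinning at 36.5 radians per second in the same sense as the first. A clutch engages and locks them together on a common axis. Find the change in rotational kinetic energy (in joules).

The coupling torques are internal; angular momentum about the shared axis is conserved.
Moments of inertia: I_A = ½(25.8)(0.385)² = 1.912 kg·m²; I_B = (1.68)(0.193)² = 0.06258 kg·m².
Taking A's sense as positive: L = (1.912)(41.4) + (0.06258)(36.5) = 81.45 kg·m²·rad/s.
Combined I = 1.912 + 0.06258 = 1.975 kg·m².
ω_f = L / I = 81.45 / 1.975 = 41.24 rad/s.
KE_i = ½ΣIω² = 1680 J; KE_f = ½(1.975)(41.24)² = 1680 J.

ΔKE ≈ -0.727 J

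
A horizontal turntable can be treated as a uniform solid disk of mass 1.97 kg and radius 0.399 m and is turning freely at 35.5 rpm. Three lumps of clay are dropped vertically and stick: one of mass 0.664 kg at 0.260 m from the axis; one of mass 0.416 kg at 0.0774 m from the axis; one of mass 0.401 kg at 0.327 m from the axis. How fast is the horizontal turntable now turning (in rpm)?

The added mass arrives with no angular momentum about the axis, and any external torque about the axis is negligible, so the system's angular momentum is conserved.
I_p = ½(1.97)(0.399)² = 0.1568 kg·m².
Added inertia Σmr² = (0.664)(0.260)² + (0.416)(0.0774)² + (0.401)(0.327)² = 0.09026 kg·m²; I_f = 0.1568 + 0.09026 = 0.2471 kg·m².
ω_f = I_p ω_i / I_f = (0.1568)(35.5) / 0.2471 = 22.53 rpm.

ω_f ≈ 22.5 rpm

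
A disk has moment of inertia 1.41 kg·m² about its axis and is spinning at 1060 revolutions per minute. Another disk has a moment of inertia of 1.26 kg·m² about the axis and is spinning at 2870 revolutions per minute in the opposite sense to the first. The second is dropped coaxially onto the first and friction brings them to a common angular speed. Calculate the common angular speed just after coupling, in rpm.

No external torque acts about the common axis, so total angular momentum is conserved.
Taking A's sense as positive: L = (1.410)(1060) − (1.260)(2870) = -2122 kg·m²·rpm.
Combined I = 1.410 + 1.260 = 2.670 kg·m².
ω_f = L / I = -2122 / 2.670 = -794.6 rpm.

|ω_f| ≈ 795 rpm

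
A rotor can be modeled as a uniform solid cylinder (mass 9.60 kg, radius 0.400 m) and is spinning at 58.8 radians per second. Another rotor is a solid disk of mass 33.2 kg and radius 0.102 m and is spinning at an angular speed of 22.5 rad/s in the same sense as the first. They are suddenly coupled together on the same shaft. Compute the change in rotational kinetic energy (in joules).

ΔKE ≈ -92.9 J

No external torque acts about the common axis, so total angular momentum is conserved.
Moments of inertia: I_A = ½(9.60)(0.400)² = 0.7680 kg·m²; I_B = ½(33.2)(0.102)² = 0.1727 kg·m².
Taking A's sense as positive: L = (0.7680)(58.8) + (0.1727)(22.5) = 49.04 kg·m²·rad/s.
Combined I = 0.7680 + 0.1727 = 0.9407 kg·m².
ω_f = L / I = 49.04 / 0.9407 = 52.14 rad/s.
KE_i = ½ΣIω² = 1371 J; KE_f = ½(0.9407)(52.14)² = 1278 J.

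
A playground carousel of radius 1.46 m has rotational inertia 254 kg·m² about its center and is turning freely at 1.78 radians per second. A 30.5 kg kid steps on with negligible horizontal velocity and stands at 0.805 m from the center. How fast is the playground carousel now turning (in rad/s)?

ω_f ≈ 1.65 rad/s

No external torque acts about the center; L_before = L_after.
Added inertia Σmr² = (30.5)(0.805)² = 19.76 kg·m²; I_f = 254.0 + 19.76 = 273.8 kg·m².
ω_f = I_p ω_i / I_f = (254.0)(1.78) / 273.8 = 1.651 rad/s.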